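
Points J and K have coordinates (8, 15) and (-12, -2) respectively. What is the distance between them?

The horizontal distance is |-12 - 8| = 20 and the vertical distance is |-2 - 15| = 17.
By the Pythagorean theorem, d = sqrt(20^2 + 17^2) = sqrt(689).

sqrt(689)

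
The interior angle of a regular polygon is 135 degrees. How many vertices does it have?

Each interior angle of a regular n-gon is (n - 2) * 180 / n.
Setting this equal to 135:
(n - 2) * 180 / n = 135
Each exterior angle = 180 - 135 = 45 degrees.
Since exterior angles sum to 360: n = 360 / 45 = 8.

8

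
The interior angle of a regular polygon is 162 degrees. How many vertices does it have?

Each interior angle of a regular n-gon is (n - 2) * 180 / n.
Setting this equal to 162:
(n - 2) * 180 / n = 162
Each exterior angle = 180 - 162 = 18 degrees.
Since exterior angles sum to 360: n = 360 / 18 = 20.

20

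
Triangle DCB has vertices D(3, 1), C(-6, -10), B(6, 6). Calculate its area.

Shoelace: Area = (1/2)|3(-10-6) + -6(6-1) + 6(1--10)| = (1/2)(12) = 6

6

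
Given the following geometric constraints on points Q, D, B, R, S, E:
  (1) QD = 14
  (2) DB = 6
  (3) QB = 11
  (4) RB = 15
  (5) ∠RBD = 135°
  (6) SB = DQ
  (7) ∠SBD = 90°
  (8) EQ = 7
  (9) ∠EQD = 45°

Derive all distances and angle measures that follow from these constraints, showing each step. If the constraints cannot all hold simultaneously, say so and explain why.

The constraints are consistent.

From the given relations:
  SB = DQ = 14

Step 1: From DB = 6, BR = 15, and ∠DBR = 135°, by the law of cosines:
  DR² = DB² + BR² - 2·DB·BR·cos(135°) = 36 + 225 + 127.3 = 388.3
  DR ≈ 19.7

Step 2: From DB = 6, BS = 14, and ∠DBS = 90°, by the law of cosines:
  DS² = DB² + BS² - 2·DB·BS·cos(90°) = 36 + 196 - 0 = 232
  DS = 2·√58

Step 3: From DQ = 14, QE = 7, and ∠DQE = 45°, by the law of cosines:
  DE² = DQ² + QE² - 2·DQ·QE·cos(45°) = 196 + 49 - 138.6 = 106.4
  DE ≈ 10.32

Step 4: From QB = 11, QD = 14, BD = 6, by the inverse law of cosines:
  cos(∠BQD) = (QB² + QD² - BD²) / (2·QB·QD)
  ∠BQD = 24.17°

Step 5: From DB = 6, DQ = 14, BQ = 11, by the inverse law of cosines:
  cos(∠BDQ) = (DB² + DQ² - BQ²) / (2·DB·DQ)
  ∠BDQ = 48.65°

Step 6: From BD = 6, BQ = 11, DQ = 14, by the inverse law of cosines:
  cos(∠DBQ) = (BD² + BQ² - DQ²) / (2·BD·BQ)
  ∠DBQ = 107.18°

Step 7: From DB = 6, DR = 19.7, BR = 15, by the inverse law of cosines:
  cos(∠BDR) = (DB² + DR² - BR²) / (2·DB·DR)
  ∠BDR = 32.57°

Step 8: From DB = 6, DS = 2·√58, BS = 14, by the inverse law of cosines:
  cos(∠BDS) = (DB² + DS² - BS²) / (2·DB·DS)
  ∠BDS = 66.8°

Step 9: From DE = 10.32, DQ = 14, EQ = 7, by the inverse law of cosines:
  cos(∠EDQ) = (DE² + DQ² - EQ²) / (2·DE·DQ)
  ∠EDQ = 28.68°

Step 10: From RB = 15, RD = 19.7, BD = 6, by the inverse law of cosines:
  cos(∠BRD) = (RB² + RD² - BD²) / (2·RB·RD)
  ∠BRD = 12.43°

Step 11: From SB = 14, SD = 2·√58, BD = 6, by the inverse law of cosines:
  cos(∠BSD) = (SB² + SD² - BD²) / (2·SB·SD)
  ∠BSD = 23.2°

Step 12: From ED = 10.32, EQ = 7, DQ = 14, by the inverse law of cosines:
  cos(∠DEQ) = (ED² + EQ² - DQ²) / (2·ED·EQ)
  ∠DEQ = 106.32°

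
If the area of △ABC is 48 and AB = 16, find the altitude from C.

height = 2 * 48 / 16 = 6

6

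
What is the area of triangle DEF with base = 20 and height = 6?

Area = (1/2) * base * height
Area = (1/2) * 20 * 6
Area = 60

60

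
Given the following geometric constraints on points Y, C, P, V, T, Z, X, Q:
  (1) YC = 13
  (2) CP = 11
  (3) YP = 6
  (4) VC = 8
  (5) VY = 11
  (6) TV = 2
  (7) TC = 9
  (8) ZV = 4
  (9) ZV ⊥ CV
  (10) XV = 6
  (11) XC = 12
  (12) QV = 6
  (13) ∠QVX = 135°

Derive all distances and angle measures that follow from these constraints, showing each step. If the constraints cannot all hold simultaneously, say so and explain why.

The constraints are consistent.

Step 1: From CV = 8, VZ = 4, and ∠CVZ = 90°, by the law of cosines:
  CZ² = CV² + VZ² - 2·CV·VZ·cos(90°) = 64 + 16 - 0 = 80
  CZ = 4·√5

Step 2: From XV = 6, VQ = 6, and ∠XVQ = 135°, by the law of cosines:
  XQ² = XV² + VQ² - 2·XV·VQ·cos(135°) = 36 + 36 + 50.91 = 122.9
  XQ ≈ 11.09

Step 3: From YC = 13, YP = 6, CP = 11, by the inverse law of cosines:
  cos(∠CYP) = (YC² + YP² - CP²) / (2·YC·YP)
  ∠CYP = 57.42°

Step 4: From YC = 13, YV = 11, CV = 8, by the inverse law of cosines:
  cos(∠CYV) = (YC² + YV² - CV²) / (2·YC·YV)
  ∠CYV = 37.79°

Step 5: From CP = 11, CY = 13, PY = 6, by the inverse law of cosines:
  cos(∠PCY) = (CP² + CY² - PY²) / (2·CP·CY)
  ∠PCY = 27.36°

Step 6: From CT = 9, CV = 8, TV = 2, by the inverse law of cosines:
  cos(∠TCV) = (CT² + CV² - TV²) / (2·CT·CV)
  ∠TCV = 11.72°

Step 7: From CV = 8, CX = 12, VX = 6, by the inverse law of cosines:
  cos(∠VCX) = (CV² + CX² - VX²) / (2·CV·CX)
  ∠VCX = 26.38°

Step 8: From CV = 8, CY = 13, VY = 11, by the inverse law of cosines:
  cos(∠VCY) = (CV² + CY² - VY²) / (2·CV·CY)
  ∠VCY = 57.42°

Step 9: From PC = 11, PY = 6, CY = 13, by the inverse law of cosines:
  cos(∠CPY) = (PC² + PY² - CY²) / (2·PC·PY)
  ∠CPY = 95.22°

Step 10: From VC = 8, VT = 2, CT = 9, by the inverse law of cosines:
  cos(∠CVT) = (VC² + VT² - CT²) / (2·VC·VT)
  ∠CVT = 113.97°

Step 11: From VC = 8, VX = 6, CX = 12, by the inverse law of cosines:
  cos(∠CVX) = (VC² + VX² - CX²) / (2·VC·VX)
  ∠CVX = 117.28°

Step 12: From VC = 8, VY = 11, CY = 13, by the inverse law of cosines:
  cos(∠CVY) = (VC² + VY² - CY²) / (2·VC·VY)
  ∠CVY = 84.78°

Step 13: From TC = 9, TV = 2, CV = 8, by the inverse law of cosines:
  cos(∠CTV) = (TC² + TV² - CV²) / (2·TC·TV)
  ∠CTV = 54.31°

Step 14: From XC = 12, XV = 6, CV = 8, by the inverse law of cosines:
  cos(∠CXV) = (XC² + XV² - CV²) / (2·XC·XV)
  ∠CXV = 36.34°

Step 15: From CV = 8, CZ = 4·√5, VZ = 4, by the inverse law of cosines:
  cos(∠VCZ) = (CV² + CZ² - VZ²) / (2·CV·CZ)
  ∠VCZ = 26.57°

Step 16: From ZC = 4·√5, ZV = 4, CV = 8, by the inverse law of cosines:
  cos(∠CZV) = (ZC² + ZV² - CV²) / (2·ZC·ZV)
  ∠CZV = 63.43°

Step 17: From XQ = 11.09, XV = 6, QV = 6, by the inverse law of cosines:
  cos(∠QXV) = (XQ² + XV² - QV²) / (2·XQ·XV)
  ∠QXV = 22.5°

Step 18: From QV = 6, QX = 11.09, VX = 6, by the inverse law of cosines:
  cos(∠VQX) = (QV² + QX² - VX²) / (2·QV·QX)
  ∠VQX = 22.5°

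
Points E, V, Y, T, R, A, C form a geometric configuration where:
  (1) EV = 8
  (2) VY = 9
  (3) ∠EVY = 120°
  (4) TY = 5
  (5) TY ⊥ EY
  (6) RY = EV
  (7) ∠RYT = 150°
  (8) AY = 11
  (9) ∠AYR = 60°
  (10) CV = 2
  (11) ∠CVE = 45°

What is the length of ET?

Step 1: By the law of cosines on triangle EVY: EY² = 8² + 9² − 2·8·9·cos(120°) = 217, so EY ≈ 14.73.
Step 2: By the law of cosines on triangle EYT: ET² = 14.73² + 5² − 2·14.73·5·cos(90°) = 242, so ET = 11·√2.

Therefore, the length of ET = 11·√2.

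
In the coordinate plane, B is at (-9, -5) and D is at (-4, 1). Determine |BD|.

The horizontal distance is |-4 - -9| = 5 and the vertical distance is |1 - -5| = 6.
By the Pythagorean theorem, d = sqrt(5^2 + 6^2) = sqrt(61).

sqrt(61)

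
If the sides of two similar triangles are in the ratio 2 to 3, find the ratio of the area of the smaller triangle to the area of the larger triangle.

Area scales with the square of linear dimensions. If every length is multiplied by 2/3, then the area is multiplied by (2/3)^2 = 4/9.
The area ratio is 4:9.

4:9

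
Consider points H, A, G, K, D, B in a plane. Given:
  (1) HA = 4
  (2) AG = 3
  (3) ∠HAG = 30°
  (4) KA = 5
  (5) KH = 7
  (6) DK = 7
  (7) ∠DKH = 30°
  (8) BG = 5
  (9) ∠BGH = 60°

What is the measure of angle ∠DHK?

Step 1: By the law of cosines on triangle HKD: HD² = 7² + 7² − 2·7·7·cos(30°) = 13.13, so HD ≈ 3.62.
Step 2: By the inverse law of cosines on triangle DHK: cos(∠DHK) = (3.62² + 7² − 7²) / (2·3.62·7) = 13.13/50.73 = 0.2588, so ∠DHK = 75°.

Therefore, the measure of angle ∠DHK = 75°.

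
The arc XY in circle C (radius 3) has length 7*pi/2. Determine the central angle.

Arc length L = 2πr × θ/360, so θ = 360L / (2πr).
θ = 360 × 7*pi/2 / (2π × 3)
θ = 210°
θ = 210°

210°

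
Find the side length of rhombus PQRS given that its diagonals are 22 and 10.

Half-diagonals are 11 and 5. side = sqrt(11^2 + 5^2) = sqrt(146)

sqrt(146)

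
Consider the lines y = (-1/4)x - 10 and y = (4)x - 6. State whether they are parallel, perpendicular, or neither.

Slope of line 1: m1 = -1/4
Slope of line 2: m2 = 4
m1 * m2 = (-1/4) * (4) = -1 = -1, so the lines are perpendicular.

Perpendicular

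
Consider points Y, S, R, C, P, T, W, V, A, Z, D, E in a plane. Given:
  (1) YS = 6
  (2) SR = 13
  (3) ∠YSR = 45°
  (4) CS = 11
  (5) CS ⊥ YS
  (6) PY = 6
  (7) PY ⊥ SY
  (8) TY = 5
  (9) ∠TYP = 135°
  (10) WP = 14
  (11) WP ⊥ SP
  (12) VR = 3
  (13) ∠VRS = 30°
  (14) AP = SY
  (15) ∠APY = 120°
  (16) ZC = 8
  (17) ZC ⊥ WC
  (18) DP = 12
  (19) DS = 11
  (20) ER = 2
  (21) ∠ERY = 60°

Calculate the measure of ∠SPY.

Step 1: By the law of cosines on triangle PYS: PS² = 6² + 6² − 2·6·6·cos(90°) = 72, so PS = 6·√2.
Step 2: By the inverse law of cosines on triangle SPY: cos(∠SPY) = ((6·√2)² + 6² − 6²) / (2·6·√2·6) = 72/101.82 = 0.7071, so ∠SPY = 45°.

Therefore, the measure of angle ∠SPY = 45°.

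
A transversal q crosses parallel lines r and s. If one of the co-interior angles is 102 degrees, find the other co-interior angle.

Co-interior angles sum to 180: 180 - 102 = 78 degrees.

78 degrees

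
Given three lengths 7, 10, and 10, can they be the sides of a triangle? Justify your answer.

Check all three triangle inequalities:
7 + 10 = 17 > 10 ✓
7 + 10 = 17 > 10 ✓
10 + 10 = 20 > 7 ✓
All conditions hold, so these sides form a valid triangle.

Yes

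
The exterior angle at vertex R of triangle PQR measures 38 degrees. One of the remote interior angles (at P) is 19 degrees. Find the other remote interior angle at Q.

angle Q = 38 - 19 = 19 degrees (exterior angle theorem).

19 degrees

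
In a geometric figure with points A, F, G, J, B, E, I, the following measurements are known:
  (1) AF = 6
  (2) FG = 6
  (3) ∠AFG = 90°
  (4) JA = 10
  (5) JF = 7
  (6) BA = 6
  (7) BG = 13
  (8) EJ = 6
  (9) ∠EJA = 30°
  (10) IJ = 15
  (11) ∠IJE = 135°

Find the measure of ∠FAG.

Step 1: By the law of cosines on triangle AFG: AG² = 6² + 6² − 2·6·6·cos(90°) = 72, so AG = 6·√2.
Step 2: By the inverse law of cosines on triangle FAG: cos(∠FAG) = (6² + (6·√2)² − 6²) / (2·6·6·√2) = 72/101.82 = 0.7071, so ∠FAG = 45°.

Therefore, the measure of angle ∠FAG = 45°.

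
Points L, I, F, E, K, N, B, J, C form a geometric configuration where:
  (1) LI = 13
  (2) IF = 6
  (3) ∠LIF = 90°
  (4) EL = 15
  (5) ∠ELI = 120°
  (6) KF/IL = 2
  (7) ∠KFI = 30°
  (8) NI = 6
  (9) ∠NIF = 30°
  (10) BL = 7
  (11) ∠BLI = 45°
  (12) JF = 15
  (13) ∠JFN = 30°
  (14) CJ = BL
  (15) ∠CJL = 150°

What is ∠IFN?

Step 1: By the law of cosines on triangle FIN: FN² = 6² + 6² − 2·6·6·cos(30°) = 9.65, so FN ≈ 3.11.
Step 2: By the inverse law of cosines on triangle IFN: cos(∠IFN) = (6² + 3.11² − 6²) / (2·6·3.11) = 9.65/37.27 = 0.2588, so ∠IFN = 75°.

Therefore, the measure of angle ∠IFN = 75°.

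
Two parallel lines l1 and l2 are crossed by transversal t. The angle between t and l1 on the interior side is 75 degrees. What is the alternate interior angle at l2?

Alternate interior angles formed by parallel lines and a transversal are equal.
The given angle is 75 degrees.
The alternate interior angle = 75 degrees.

75 degrees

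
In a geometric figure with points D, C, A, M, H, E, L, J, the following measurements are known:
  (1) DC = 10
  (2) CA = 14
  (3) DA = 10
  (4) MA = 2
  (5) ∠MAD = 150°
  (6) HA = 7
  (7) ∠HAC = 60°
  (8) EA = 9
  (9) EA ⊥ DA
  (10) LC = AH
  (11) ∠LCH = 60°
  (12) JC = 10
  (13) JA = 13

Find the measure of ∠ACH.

Step 1: By the law of cosines on triangle CAH: CH² = 14² + 7² − 2·14·7·cos(60°) = 147, so CH = 7·√3.
Step 2: By the inverse law of cosines on triangle ACH: cos(∠ACH) = (14² + (7·√3)² − 7²) / (2·14·7·√3) = 294/339.48 = 0.866, so ∠ACH = 30°.

Therefore, the measure of angle ∠ACH = 30°.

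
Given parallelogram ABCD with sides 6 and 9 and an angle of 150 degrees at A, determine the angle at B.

In a parallelogram, consecutive angles are supplementary (sum to 180°).
angle B = 180 - angle A
angle B = 180 - 150
angle B = 30 degrees

30 degrees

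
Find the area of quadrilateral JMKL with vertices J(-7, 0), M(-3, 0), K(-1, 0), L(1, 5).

Using the Shoelace formula for a quadrilateral (vertices in order):
Area = (1/2)|sum of (x_i * y_(i+1) - x_(i+1) * y_i)|
Terms: (-7*0 - -3*0) = 0, (-3*0 - -1*0) = 0, (-1*5 - 1*0) = -5, (1*0 - -7*5) = 35
Sum = 30
Area = (1/2)(30) = 15

15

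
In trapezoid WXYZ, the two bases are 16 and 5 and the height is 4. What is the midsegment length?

The midsegment (median) of a trapezoid connects the midpoints of the non-parallel sides.
Its length is the average of the two bases: (16 + 5) / 2 = 21/2.

21/2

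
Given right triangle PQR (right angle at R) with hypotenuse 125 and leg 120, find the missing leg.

QR = sqrt(125^2 - 120^2) = sqrt(1225) = 35

35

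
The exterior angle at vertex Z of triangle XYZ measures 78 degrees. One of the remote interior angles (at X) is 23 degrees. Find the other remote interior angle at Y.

angle Y = 78 - 23 = 55 degrees (exterior angle theorem).

55 degrees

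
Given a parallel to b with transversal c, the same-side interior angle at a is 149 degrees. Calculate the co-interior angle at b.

Co-interior angles (same-side interior) formed by parallel lines and a transversal are supplementary (sum to 180 degrees).
The given angle is 149 degrees.
The co-interior angle = 180 - 149 = 31 degrees.

31 degrees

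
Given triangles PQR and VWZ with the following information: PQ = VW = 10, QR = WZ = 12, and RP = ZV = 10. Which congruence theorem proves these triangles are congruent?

Consider the given information: PQ = VW = 10, QR = WZ = 12, and RP = ZV = 10
This is not ASA or HL: ASA requires two angles and the side between them. HL only applies to right triangles with matching hypotenuse and leg.
The correct criterion is SSS. All three pairs of corresponding sides are equal (Side-Side-Side).

SSS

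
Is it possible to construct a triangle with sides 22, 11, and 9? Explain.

No.
The triangle inequality is violated: 11 + 9 = 20 ≤ 22.
These lengths cannot form a triangle.

No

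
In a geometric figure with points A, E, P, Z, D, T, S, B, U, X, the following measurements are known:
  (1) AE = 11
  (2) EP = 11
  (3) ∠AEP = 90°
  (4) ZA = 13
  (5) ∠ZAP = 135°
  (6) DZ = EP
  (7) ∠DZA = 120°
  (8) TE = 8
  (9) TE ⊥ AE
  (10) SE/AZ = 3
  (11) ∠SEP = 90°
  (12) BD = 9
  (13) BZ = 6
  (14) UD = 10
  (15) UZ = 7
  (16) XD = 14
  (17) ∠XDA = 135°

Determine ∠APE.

Step 1: By the law of cosines on triangle PEA: PA² = 11² + 11² − 2·11·11·cos(90°) = 242, so PA = 11·√2.
Step 2: By the inverse law of cosines on triangle APE: cos(∠APE) = ((11·√2)² + 11² − 11²) / (2·11·√2·11) = 242/342.24 = 0.7071, so ∠APE = 45°.

Therefore, the measure of angle ∠APE = 45°.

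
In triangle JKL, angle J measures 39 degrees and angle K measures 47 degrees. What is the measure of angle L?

The interior angles sum to 180°: angle L = 180 - 39 - 47 = 94°.
The triangle is obtuse (angles 39°, 47°, 94°).

94 degrees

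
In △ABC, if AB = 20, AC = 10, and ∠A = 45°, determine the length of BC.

By the law of cosines: BC^2 = AB^2 + AC^2 - 2*AB*AC*cos(A)
BC^2 = 20^2 + 10^2 - 2*20*10*cos(45°)
BC^2 = 400 + 100 - 400*(sqrt(2)/2)
BC^2 = 500 - 200*sqrt(2)
BC = 10*sqrt(5 - 2*sqrt(2))

10*sqrt(5 - 2*sqrt(2))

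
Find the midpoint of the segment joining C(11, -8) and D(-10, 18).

M = ((x₁ + x₂)/2, (y₁ + y₂)/2)
= ((11 + -10)/2, (-8 + 18)/2)
= (1/2, 10/2) = (1/2, 5)

(1/2, 5)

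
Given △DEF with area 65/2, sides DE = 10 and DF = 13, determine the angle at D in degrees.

Area = (1/2) * a * b * sin(C)
sin(C) = 2 * Area / (a * b)
sin(C) = 2 * 65/2 / (10 * 13)
sin(C) = 1/2
C = arcsin(1/2) = 30°
Since sin(180° - C) = sin(C), the obtuse angle 150° gives the same area, so C = 30° or C = 150°.

30° or 150°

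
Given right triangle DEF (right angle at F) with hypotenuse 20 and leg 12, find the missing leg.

By the Pythagorean theorem: EF^2 = DE^2 - DF^2
EF^2 = 20^2 - 12^2 = 400 - 144 = 256
EF = sqrt(256) = 16

16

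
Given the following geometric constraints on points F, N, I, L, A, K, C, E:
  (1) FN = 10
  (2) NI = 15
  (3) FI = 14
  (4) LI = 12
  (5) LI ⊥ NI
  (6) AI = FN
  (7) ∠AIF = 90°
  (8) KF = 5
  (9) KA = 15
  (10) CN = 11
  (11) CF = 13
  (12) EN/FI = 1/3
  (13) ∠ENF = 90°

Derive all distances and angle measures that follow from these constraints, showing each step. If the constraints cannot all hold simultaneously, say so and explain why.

The constraints are consistent.

From the given relations:
  AI = FN = 10
  EN = 1/3·FI = 1/3·14 ≈ 4.67

Step 1: From FI = 14, IA = 10, and ∠FIA = 90°, by the law of cosines:
  FA² = FI² + IA² - 2·FI·IA·cos(90°) = 196 + 100 - 0 = 296
  FA = 2·√74

Step 2: From FN = 10, NE = 4.67, and ∠FNE = 90°, by the law of cosines:
  FE² = FN² + NE² - 2·FN·NE·cos(90°) = 100 + 21.78 - 0 = 121.8
  FE ≈ 11.04

Step 3: From NI = 15, IL = 12, and ∠NIL = 90°, by the law of cosines:
  NL² = NI² + IL² - 2·NI·IL·cos(90°) = 225 + 144 - 0 = 369
  NL = 3·√41

Step 4: From FC = 13, FN = 10, CN = 11, by the inverse law of cosines:
  cos(∠CFN) = (FC² + FN² - CN²) / (2·FC·FN)
  ∠CFN = 55.3°

Step 5: From FI = 14, FN = 10, IN = 15, by the inverse law of cosines:
  cos(∠IFN) = (FI² + FN² - IN²) / (2·FI·FN)
  ∠IFN = 75.31°

Step 6: From NC = 11, NF = 10, CF = 13, by the inverse law of cosines:
  cos(∠CNF) = (NC² + NF² - CF²) / (2·NC·NF)
  ∠CNF = 76.33°

Step 7: From NF = 10, NI = 15, FI = 14, by the inverse law of cosines:
  cos(∠FNI) = (NF² + NI² - FI²) / (2·NF·NI)
  ∠FNI = 64.53°

Step 8: From IF = 14, IN = 15, FN = 10, by the inverse law of cosines:
  cos(∠FIN) = (IF² + IN² - FN²) / (2·IF·IN)
  ∠FIN = 40.16°

Step 9: From CF = 13, CN = 11, FN = 10, by the inverse law of cosines:
  cos(∠FCN) = (CF² + CN² - FN²) / (2·CF·CN)
  ∠FCN = 48.37°

Step 10: From FA = 2·√74, FI = 14, AI = 10, by the inverse law of cosines:
  cos(∠AFI) = (FA² + FI² - AI²) / (2·FA·FI)
  ∠AFI = 35.54°

Step 11: From FA = 2·√74, FK = 5, AK = 15, by the inverse law of cosines:
  cos(∠AFK) = (FA² + FK² - AK²) / (2·FA·FK)
  ∠AFK = 56.08°

Step 12: From FE = 11.04, FN = 10, EN = 4.67, by the inverse law of cosines:
  cos(∠EFN) = (FE² + FN² - EN²) / (2·FE·FN)
  ∠EFN = 25.02°

Step 13: From NI = 15, NL = 3·√41, IL = 12, by the inverse law of cosines:
  cos(∠INL) = (NI² + NL² - IL²) / (2·NI·NL)
  ∠INL = 38.66°

Step 14: From LI = 12, LN = 3·√41, IN = 15, by the inverse law of cosines:
  cos(∠ILN) = (LI² + LN² - IN²) / (2·LI·LN)
  ∠ILN = 51.34°

Step 15: From AF = 2·√74, AI = 10, FI = 14, by the inverse law of cosines:
  cos(∠FAI) = (AF² + AI² - FI²) / (2·AF·AI)
  ∠FAI = 54.46°

Step 16: From AF = 2·√74, AK = 15, FK = 5, by the inverse law of cosines:
  cos(∠FAK) = (AF² + AK² - FK²) / (2·AF·AK)
  ∠FAK = 16.06°

Step 17: From KA = 15, KF = 5, AF = 2·√74, by the inverse law of cosines:
  cos(∠AKF) = (KA² + KF² - AF²) / (2·KA·KF)
  ∠AKF = 107.86°

Step 18: From EF = 11.04, EN = 4.67, FN = 10, by the inverse law of cosines:
  cos(∠FEN) = (EF² + EN² - FN²) / (2·EF·EN)
  ∠FEN = 64.98°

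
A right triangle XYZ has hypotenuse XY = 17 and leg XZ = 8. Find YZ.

Rearranging the Pythagorean theorem to solve for the unknown leg:
leg^2 = hypotenuse^2 - known_leg^2 = 289 - 64 = 225
leg = sqrt(225) = 15.

15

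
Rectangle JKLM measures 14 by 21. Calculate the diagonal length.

d = sqrt(14^2 + 21^2) = sqrt(637) = 7*sqrt(13)

7*sqrt(13)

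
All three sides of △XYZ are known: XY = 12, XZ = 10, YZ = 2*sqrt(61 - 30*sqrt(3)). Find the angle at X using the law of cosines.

By the inverse law of cosines: cos(X) = (XY² + XZ² - YZ²) / (2 × XY × XZ)
cos(X) = (12² + 10² - (2*sqrt(61 - 30*sqrt(3)))²) / (2 × 12 × 10)
cos(X) = (144 + 100 - (244 - 120*sqrt(3))) / 240
cos(X) = sqrt(3)/2
X = arccos(sqrt(3)/2) = 30°

30°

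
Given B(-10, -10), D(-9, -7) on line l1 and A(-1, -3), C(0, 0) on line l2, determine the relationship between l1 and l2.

Slope of line 1: m1 = (-7 - -10)/(-9 - -10) = 3/1 = 3
Slope of line 2: m2 = (0 - -3)/(0 - -1) = 3/1 = 3
m1 = m2, so the lines are parallel.

Parallel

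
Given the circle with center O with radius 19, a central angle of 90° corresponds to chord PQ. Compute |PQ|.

Drop a perpendicular from the center to the chord, bisecting both the chord and the central angle.
Each half-chord = r sin(θ/2) = 19 sin(45°).
The full chord = 2 × 19 × sin(45°) = 19*sqrt(2).

19*sqrt(2)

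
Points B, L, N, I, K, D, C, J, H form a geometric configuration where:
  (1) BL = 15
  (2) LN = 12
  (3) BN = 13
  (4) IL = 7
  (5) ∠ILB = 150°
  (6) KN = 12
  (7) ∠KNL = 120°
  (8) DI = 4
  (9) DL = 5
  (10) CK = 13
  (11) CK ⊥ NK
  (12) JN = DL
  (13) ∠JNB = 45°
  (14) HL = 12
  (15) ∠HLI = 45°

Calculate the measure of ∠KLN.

Step 1: By the law of cosines on triangle LNK: LK² = 12² + 12² − 2·12·12·cos(120°) = 432, so LK = 12·√3.
Step 2: By the inverse law of cosines on triangle KLN: cos(∠KLN) = ((12·√3)² + 12² − 12²) / (2·12·√3·12) = 432/498.83 = 0.866, so ∠KLN = 30°.

Therefore, the measure of angle ∠KLN = 30°.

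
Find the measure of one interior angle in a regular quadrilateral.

Each interior angle of a regular n-gon is (n - 2) * 180 / n.
For n = 4: (4 - 2) * 180 / 4 = 360/4 = 90 degrees.

90 degrees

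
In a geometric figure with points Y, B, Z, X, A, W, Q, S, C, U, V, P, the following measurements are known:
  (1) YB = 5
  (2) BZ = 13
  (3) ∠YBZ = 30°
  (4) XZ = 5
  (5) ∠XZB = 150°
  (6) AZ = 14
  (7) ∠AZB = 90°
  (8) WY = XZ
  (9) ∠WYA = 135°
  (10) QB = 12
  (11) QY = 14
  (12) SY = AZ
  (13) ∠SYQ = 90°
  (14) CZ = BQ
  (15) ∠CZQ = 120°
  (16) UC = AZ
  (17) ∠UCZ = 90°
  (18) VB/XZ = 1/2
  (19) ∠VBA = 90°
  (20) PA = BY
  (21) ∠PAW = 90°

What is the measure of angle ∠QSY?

From the given relations: SY = AZ = 14.
Step 1: By the law of cosines on triangle SYQ: SQ² = 14² + 14² − 2·14·14·cos(90°) = 392, so SQ = 14·√2.
Step 2: By the inverse law of cosines on triangle QSY: cos(∠QSY) = ((14·√2)² + 14² − 14²) / (2·14·√2·14) = 392/554.37 = 0.7071, so ∠QSY = 45°.

Therefore, the measure of angle ∠QSY = 45°.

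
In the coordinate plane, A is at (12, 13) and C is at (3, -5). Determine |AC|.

The horizontal distance is |3 - 12| = 9 and the vertical distance is |-5 - 13| = 18.
By the Pythagorean theorem, d = sqrt(9^2 + 18^2) = sqrt(405) = 9*sqrt(5).

9*sqrt(5)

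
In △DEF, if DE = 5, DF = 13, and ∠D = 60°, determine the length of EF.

When two sides and the included angle are known, the law of cosines gives the third side.
c^2 = a^2 + b^2 - 2ab cos(C) generalizes the Pythagorean theorem to non-right triangles.
Here: EF^2 = 25 + 169 - 130*(1/2) = 129
EF = sqrt(129)

sqrt(129)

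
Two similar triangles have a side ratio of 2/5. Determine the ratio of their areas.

Area ratio = (side ratio)^2 = (2/5)^2 = 4:25.

4:25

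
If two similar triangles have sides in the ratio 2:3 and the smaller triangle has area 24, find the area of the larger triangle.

Area ratio = (2/3)^2 = 4/9. Area of the larger triangle = 24 * 9/4 = 54.

54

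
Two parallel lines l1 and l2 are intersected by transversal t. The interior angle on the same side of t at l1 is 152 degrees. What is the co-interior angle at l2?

Co-interior angles (same-side interior) formed by parallel lines and a transversal are supplementary (sum to 180 degrees).
The given angle is 152 degrees.
The co-interior angle = 180 - 152 = 28 degrees.

28 degrees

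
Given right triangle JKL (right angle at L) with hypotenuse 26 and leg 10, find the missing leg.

Rearranging the Pythagorean theorem to solve for the unknown leg:
leg^2 = hypotenuse^2 - known_leg^2 = 676 - 100 = 576
leg = sqrt(576) = 24.

24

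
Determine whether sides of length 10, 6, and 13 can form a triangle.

Sort the sides: 6, 10, 13.
It suffices to check that the sum of the two smallest exceeds the largest:
6 + 10 = 16 > 13. ✓
Yes, a valid triangle can be formed.

Yes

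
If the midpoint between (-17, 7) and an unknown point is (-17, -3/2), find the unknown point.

Using the midpoint formula: M = ((x1 + x2)/2, (y1 + y2)/2)
We know M = (-17, -3/2) and M = (-17, 7)
For x: -17 = (-17 + x2)/2, so x2 = 2*-17 - -17 = -17
For y: -3/2 = (7 + y2)/2, so y2 = 2*-3/2 - 7 = -10
K = (-17, -10)

(-17, -10)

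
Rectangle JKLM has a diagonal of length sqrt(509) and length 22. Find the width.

The diagonal of a rectangle forms a right triangle with the two sides.
Rearranging the Pythagorean theorem: missing side = sqrt(d^2 - known^2).
= sqrt(509 - 484) = sqrt(25) = 5.

5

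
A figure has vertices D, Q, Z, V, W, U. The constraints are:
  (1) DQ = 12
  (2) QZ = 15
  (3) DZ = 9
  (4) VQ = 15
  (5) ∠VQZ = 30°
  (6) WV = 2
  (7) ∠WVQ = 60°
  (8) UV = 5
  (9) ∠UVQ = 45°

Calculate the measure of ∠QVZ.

Step 1: By the law of cosines on triangle VQZ: VZ² = 15² + 15² − 2·15·15·cos(30°) = 60.29, so VZ ≈ 7.76.
Step 2: By the inverse law of cosines on triangle QVZ: cos(∠QVZ) = (15² + 7.76² − 15²) / (2·15·7.76) = 60.29/232.94 = 0.2588, so ∠QVZ = 75°.

Therefore, the measure of angle ∠QVZ = 75°.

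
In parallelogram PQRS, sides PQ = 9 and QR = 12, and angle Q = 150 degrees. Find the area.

The area of a parallelogram equals the product of two adjacent sides times the sine of the included angle.
This is because the height equals 12 * sin(150°) = 6.
Area = 9 * 6 = 54

54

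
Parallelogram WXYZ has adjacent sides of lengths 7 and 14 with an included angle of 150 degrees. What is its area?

Area = a * b * sin(theta)
Area = 7 * 14 * sin(150 degrees)
Area = 98 * 1/2
Area = 49

49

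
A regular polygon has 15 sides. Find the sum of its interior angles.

The sum of interior angles of an n-sided polygon is (n - 2) * 180.
For n = 15: (15 - 2) * 180 = 13 * 180 = 2340 degrees.

2340 degrees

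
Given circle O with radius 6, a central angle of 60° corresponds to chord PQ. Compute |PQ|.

Chord = 2(6) sin(30°) = 6

6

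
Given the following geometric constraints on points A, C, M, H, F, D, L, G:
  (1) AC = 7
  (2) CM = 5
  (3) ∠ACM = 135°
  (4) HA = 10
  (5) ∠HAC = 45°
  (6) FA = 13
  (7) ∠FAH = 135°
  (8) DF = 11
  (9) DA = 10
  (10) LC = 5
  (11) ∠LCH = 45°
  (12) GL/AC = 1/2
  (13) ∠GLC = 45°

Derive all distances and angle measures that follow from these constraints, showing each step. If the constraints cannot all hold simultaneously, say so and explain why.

The constraints are consistent.

From the given relations:
  GL = 1/2·AC = 1/2·7 ≈ 3.5

Step 1: From AC = 7, CM = 5, and ∠ACM = 135°, by the law of cosines:
  AM² = AC² + CM² - 2·AC·CM·cos(135°) = 49 + 25 + 49.5 = 123.5
  AM ≈ 11.11

Step 2: From CA = 7, AH = 10, and ∠CAH = 45°, by the law of cosines:
  CH² = CA² + AH² - 2·CA·AH·cos(45°) = 49 + 100 - 98.99 = 50.01
  CH ≈ 7.07

Step 3: From CL = 5, LG = 3.5, and ∠CLG = 45°, by the law of cosines:
  CG² = CL² + LG² - 2·CL·LG·cos(45°) = 25 + 12.25 - 24.75 = 12.5
  CG ≈ 3.54

Step 4: From HA = 10, AF = 13, and ∠HAF = 135°, by the law of cosines:
  HF² = HA² + AF² - 2·HA·AF·cos(135°) = 100 + 169 + 183.8 = 452.8
  HF ≈ 21.28

Step 5: From AD = 10, AF = 13, DF = 11, by the inverse law of cosines:
  cos(∠DAF) = (AD² + AF² - DF²) / (2·AD·AF)
  ∠DAF = 55.3°

Step 6: From FA = 13, FD = 11, AD = 10, by the inverse law of cosines:
  cos(∠AFD) = (FA² + FD² - AD²) / (2·FA·FD)
  ∠AFD = 48.37°

Step 7: From DA = 10, DF = 11, AF = 13, by the inverse law of cosines:
  cos(∠ADF) = (DA² + DF² - AF²) / (2·DA·DF)
  ∠ADF = 76.33°

Step 8: From HC = 7.07, CL = 5, and ∠HCL = 45°, by the law of cosines:
  HL² = HC² + CL² - 2·HC·CL·cos(45°) = 50.01 + 25 - 50 = 25
  HL ≈ 5

Step 9: From AC = 7, AM = 11.11, CM = 5, by the inverse law of cosines:
  cos(∠CAM) = (AC² + AM² - CM²) / (2·AC·AM)
  ∠CAM = 18.55°

Step 10: From CA = 7, CH = 7.07, AH = 10, by the inverse law of cosines:
  cos(∠ACH) = (CA² + CH² - AH²) / (2·CA·CH)
  ∠ACH = 90.58°

Step 11: From CG = 3.54, CL = 5, GL = 3.5, by the inverse law of cosines:
  cos(∠GCL) = (CG² + CL² - GL²) / (2·CG·CL)
  ∠GCL = 44.42°

Step 12: From MA = 11.11, MC = 5, AC = 7, by the inverse law of cosines:
  cos(∠AMC) = (MA² + MC² - AC²) / (2·MA·MC)
  ∠AMC = 26.45°

Step 13: From HA = 10, HC = 7.07, AC = 7, by the inverse law of cosines:
  cos(∠AHC) = (HA² + HC² - AC²) / (2·HA·HC)
  ∠AHC = 44.42°

Step 14: From HA = 10, HF = 21.28, AF = 13, by the inverse law of cosines:
  cos(∠AHF) = (HA² + HF² - AF²) / (2·HA·HF)
  ∠AHF = 25.59°

Step 15: From FA = 13, FH = 21.28, AH = 10, by the inverse law of cosines:
  cos(∠AFH) = (FA² + FH² - AH²) / (2·FA·FH)
  ∠AFH = 19.41°

Step 16: From GC = 3.54, GL = 3.5, CL = 5, by the inverse law of cosines:
  cos(∠CGL) = (GC² + GL² - CL²) / (2·GC·GL)
  ∠CGL = 90.58°

Step 17: From HC = 7.07, HL = 5, CL = 5, by the inverse law of cosines:
  cos(∠CHL) = (HC² + HL² - CL²) / (2·HC·HL)
  ∠CHL = 45°

Step 18: From LC = 5, LH = 5, CH = 7.07, by the inverse law of cosines:
  cos(∠CLH) = (LC² + LH² - CH²) / (2·LC·LH)
  ∠CLH = 90°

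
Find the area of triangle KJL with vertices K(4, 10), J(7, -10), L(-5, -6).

Using the Shoelace formula for a triangle:
Area = (1/2)|x0(y1 - y2) + x1(y2 - y0) + x2(y0 - y1)|
Area = (1/2)|4(-10 - -6) + 7(-6 - 10) + -5(10 - -10)|
Area = (1/2)|-16 + -112 + -100|
Area = (1/2)|-228|
Area = (1/2)(228)
Area = 114

114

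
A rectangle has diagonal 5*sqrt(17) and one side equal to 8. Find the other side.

The diagonal of a rectangle forms a right triangle with the two sides.
Rearranging the Pythagorean theorem: missing side = sqrt(d^2 - known^2).
= sqrt(425 - 64) = sqrt(361) = 19.

19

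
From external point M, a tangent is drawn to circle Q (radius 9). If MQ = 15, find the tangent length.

tangent = √(d² - r²) = √(15² - 9²) = √(225 - 81) = √144 = 12

12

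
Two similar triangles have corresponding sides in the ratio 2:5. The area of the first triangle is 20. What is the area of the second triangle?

Area ratio = (2/5)^2 = 4/25. Area of the second triangle = 20 * 25/4 = 125.

125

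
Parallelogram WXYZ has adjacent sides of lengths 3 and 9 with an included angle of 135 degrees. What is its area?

The area of a parallelogram equals the product of two adjacent sides times the sine of the included angle.
This is because the height equals 9 * sin(135°) = 9*sqrt(2)/2.
Area = 3 * 9*sqrt(2)/2 = 27*sqrt(2)/2

27*sqrt(2)/2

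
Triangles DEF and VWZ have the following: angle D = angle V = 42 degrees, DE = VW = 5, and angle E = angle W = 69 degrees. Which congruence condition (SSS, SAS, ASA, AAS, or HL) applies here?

The given information provides:
angle D = angle V = 42 degrees, DE = VW = 5, and angle E = angle W = 69 degrees
This matches the ASA congruence theorem.
Two pairs of corresponding angles and the included side are equal (Angle-Side-Angle).

ASA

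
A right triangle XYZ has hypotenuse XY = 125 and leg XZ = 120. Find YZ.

By the Pythagorean theorem: YZ^2 = XY^2 - XZ^2
YZ^2 = 125^2 - 120^2 = 15625 - 14400 = 1225
YZ = sqrt(1225) = 35

35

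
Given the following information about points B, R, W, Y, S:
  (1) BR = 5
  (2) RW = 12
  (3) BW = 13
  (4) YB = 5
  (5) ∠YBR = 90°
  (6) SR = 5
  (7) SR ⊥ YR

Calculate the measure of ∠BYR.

Step 1: By the law of cosines on triangle YBR: YR² = 5² + 5² − 2·5·5·cos(90°) = 50, so YR = 5·√2.
Step 2: By the inverse law of cosines on triangle BYR: cos(∠BYR) = (5² + (5·√2)² − 5²) / (2·5·5·√2) = 50/70.71 = 0.7071, so ∠BYR = 45°.

Therefore, the measure of angle ∠BYR = 45°.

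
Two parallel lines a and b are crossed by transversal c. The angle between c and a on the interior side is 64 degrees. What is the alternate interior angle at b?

Alternate interior angles are equal: 64 degrees.

64 degrees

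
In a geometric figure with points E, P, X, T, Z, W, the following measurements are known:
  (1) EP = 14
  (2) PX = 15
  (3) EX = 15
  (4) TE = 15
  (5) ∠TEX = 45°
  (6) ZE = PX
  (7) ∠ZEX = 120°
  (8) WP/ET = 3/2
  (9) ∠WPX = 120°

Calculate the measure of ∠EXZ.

From the given relations: ZE = PX = 15.
Step 1: By the law of cosines on triangle XEZ: XZ² = 15² + 15² − 2·15·15·cos(120°) = 675, so XZ = 15·√3.
Step 2: By the inverse law of cosines on triangle EXZ: cos(∠EXZ) = (15² + (15·√3)² − 15²) / (2·15·15·√3) = 675/779.42 = 0.866, so ∠EXZ = 30°.

Therefore, the measure of angle ∠EXZ = 30°.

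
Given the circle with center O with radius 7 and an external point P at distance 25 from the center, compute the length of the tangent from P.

Let T be the point of tangency. Then OT ⊥ PT (radius ⊥ tangent).
In right triangle OTP: OP² = OT² + PT²
25² = 7² + PT²
PT² = 576, PT = 24

24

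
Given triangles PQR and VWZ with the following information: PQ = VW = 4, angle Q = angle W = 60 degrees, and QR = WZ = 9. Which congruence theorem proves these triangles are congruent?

Consider the given information: PQ = VW = 4, angle Q = angle W = 60 degrees, and QR = WZ = 9
This is not SSS or AAS: SSS requires all three pairs of sides, but we don't have that. AAS requires two angles and a non-included side.
The correct criterion is SAS. Two pairs of corresponding sides and the included angle are equal (Side-Angle-Side).

SAS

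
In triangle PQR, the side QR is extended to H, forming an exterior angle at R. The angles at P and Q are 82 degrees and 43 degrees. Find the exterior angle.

The interior angle at R is 180 - 82 - 43 = 55 degrees.
The exterior angle and interior angle at R are supplementary:
Exterior angle = 180 - 55 = 125 degrees.

125 degrees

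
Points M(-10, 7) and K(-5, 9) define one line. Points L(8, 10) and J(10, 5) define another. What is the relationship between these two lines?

Slope of line 1: m1 = (9 - 7)/(-5 - -10) = 2/5 = 2/5
Slope of line 2: m2 = (5 - 10)/(10 - 8) = -5/2 = -5/2
m1 * m2 = (2/5) * (-5/2) = -1 = -1, so the lines are perpendicular.

Perpendicular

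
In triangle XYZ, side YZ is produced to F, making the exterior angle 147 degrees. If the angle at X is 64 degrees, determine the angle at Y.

The exterior angle theorem states that an exterior angle equals the sum of the two non-adjacent interior angles.
So 147 = 64 + angle Y, which gives angle Y = 147 - 64 = 83 degrees.

83 degrees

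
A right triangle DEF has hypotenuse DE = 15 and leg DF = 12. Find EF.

EF = sqrt(15^2 - 12^2) = sqrt(81) = 9

9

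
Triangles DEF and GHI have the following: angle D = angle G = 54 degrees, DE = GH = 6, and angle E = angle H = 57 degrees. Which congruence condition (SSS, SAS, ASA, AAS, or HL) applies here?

The given information matches ASA: Two pairs of corresponding angles and the included side are equal (Angle-Side-Angle).

ASA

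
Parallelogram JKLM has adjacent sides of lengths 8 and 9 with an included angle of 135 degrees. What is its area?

The area of a parallelogram equals the product of two adjacent sides times the sine of the included angle.
This is because the height equals 9 * sin(135°) = 9*sqrt(2)/2.
Area = 8 * 9*sqrt(2)/2 = 36*sqrt(2)

36*sqrt(2)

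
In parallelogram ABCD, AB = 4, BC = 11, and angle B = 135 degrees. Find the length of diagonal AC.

Using the law of cosines:
d^2 = 4^2 + 11^2 - 2(4)(11)cos(135 degrees)
d^2 = 16 + 121 - 88*-sqrt(2)/2
d^2 = 44*sqrt(2) + 137
d = sqrt(44*sqrt(2) + 137)

sqrt(44*sqrt(2) + 137)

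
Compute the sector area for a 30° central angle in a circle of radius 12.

Sector area = πr² × θ/360
= π × 12² × 1/12
= π × 144 × 1/12
= 12*pi

12*pi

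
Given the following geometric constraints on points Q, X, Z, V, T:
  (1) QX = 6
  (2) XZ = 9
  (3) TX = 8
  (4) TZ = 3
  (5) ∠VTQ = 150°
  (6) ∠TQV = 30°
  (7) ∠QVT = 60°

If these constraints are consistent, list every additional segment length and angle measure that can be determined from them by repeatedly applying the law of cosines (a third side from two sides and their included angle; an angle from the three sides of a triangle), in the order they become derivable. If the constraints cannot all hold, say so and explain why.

These constraints are not satisfiable: (5), (6) and (7) are the three interior angles of triangle VTQ, which must sum to 180°, but 150° + 30° + 60° = 240°. No planar figure meets all of them, so nothing further can be derived.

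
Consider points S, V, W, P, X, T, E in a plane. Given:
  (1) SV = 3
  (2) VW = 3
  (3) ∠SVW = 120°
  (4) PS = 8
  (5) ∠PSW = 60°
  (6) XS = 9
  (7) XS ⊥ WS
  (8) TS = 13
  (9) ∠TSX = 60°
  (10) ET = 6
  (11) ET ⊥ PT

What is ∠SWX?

Step 1: By the law of cosines on triangle WVS: WS² = 3² + 3² − 2·3·3·cos(120°) = 27, so WS = 3·√3.
Step 2: By the law of cosines on triangle WSX: WX² = (3·√3)² + 9² − 2·3·√3·9·cos(90°) = 108, so WX = 6·√3.
Step 3: By the inverse law of cosines on triangle SWX: cos(∠SWX) = ((3·√3)² + (6·√3)² − 9²) / (2·3·√3·6·√3) = 54/108 = 0.5, so ∠SWX = 60°.

Therefore, the measure of angle ∠SWX = 60°.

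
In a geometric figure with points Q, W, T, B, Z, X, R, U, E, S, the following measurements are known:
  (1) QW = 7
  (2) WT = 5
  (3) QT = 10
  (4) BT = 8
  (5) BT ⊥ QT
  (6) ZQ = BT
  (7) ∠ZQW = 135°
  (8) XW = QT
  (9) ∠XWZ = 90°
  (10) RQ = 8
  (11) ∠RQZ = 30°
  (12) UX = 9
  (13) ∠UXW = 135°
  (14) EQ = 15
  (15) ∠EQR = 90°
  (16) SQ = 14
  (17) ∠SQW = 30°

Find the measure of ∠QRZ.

From the given relations: ZQ = BT = 8.
Step 1: By the law of cosines on triangle RQZ: RZ² = 8² + 8² − 2·8·8·cos(30°) = 17.15, so RZ ≈ 4.14.
Step 2: By the inverse law of cosines on triangle QRZ: cos(∠QRZ) = (8² + 4.14² − 8²) / (2·8·4.14) = 17.15/66.26 = 0.2588, so ∠QRZ = 75°.

Therefore, the measure of angle ∠QRZ = 75°.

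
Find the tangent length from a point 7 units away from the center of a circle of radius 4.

The tangent, radius, and line from the external point to the center form a right triangle.
The right angle is where the tangent meets the radius.
By the Pythagorean theorem: tangent² + 4² = 7²
tangent² = 49 - 16 = 33
tangent = sqrt(33)

sqrt(33)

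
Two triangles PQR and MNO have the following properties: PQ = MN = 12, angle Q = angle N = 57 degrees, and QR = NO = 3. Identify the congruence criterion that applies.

The given information provides:
PQ = MN = 12, angle Q = angle N = 57 degrees, and QR = NO = 3
This matches the SAS congruence theorem.
Two pairs of corresponding sides and the included angle are equal (Side-Angle-Side).

SAS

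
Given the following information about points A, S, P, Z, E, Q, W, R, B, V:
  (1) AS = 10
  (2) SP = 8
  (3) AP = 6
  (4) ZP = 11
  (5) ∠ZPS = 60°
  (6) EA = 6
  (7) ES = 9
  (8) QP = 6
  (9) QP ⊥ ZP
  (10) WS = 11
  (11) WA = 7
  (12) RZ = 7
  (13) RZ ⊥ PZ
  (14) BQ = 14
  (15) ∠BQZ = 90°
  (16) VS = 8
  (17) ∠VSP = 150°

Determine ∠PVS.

Step 1: By the law of cosines on triangle VSP: VP² = 8² + 8² − 2·8·8·cos(150°) = 238.85, so VP ≈ 15.45.
Step 2: By the inverse law of cosines on triangle PVS: cos(∠PVS) = (15.45² + 8² − 8²) / (2·15.45·8) = 238.85/247.28 = 0.9659, so ∠PVS = 15°.

Therefore, the measure of angle ∠PVS = 15°.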